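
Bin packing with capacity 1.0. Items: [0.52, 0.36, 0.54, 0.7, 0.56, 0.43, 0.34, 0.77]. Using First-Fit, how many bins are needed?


Place items sequentially using First-Fit:
  Item 0.52 -> new Bin 1
  Item 0.36 -> Bin 1 (now 0.88)
  Item 0.54 -> new Bin 2
  Item 0.7 -> new Bin 3
  Item 0.56 -> new Bin 4
  Item 0.43 -> Bin 2 (now 0.97)
  Item 0.34 -> Bin 4 (now 0.9)
  Item 0.77 -> new Bin 5
Total bins used = 5

5


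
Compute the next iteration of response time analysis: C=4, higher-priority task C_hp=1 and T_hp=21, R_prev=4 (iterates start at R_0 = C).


R_next = C + ceil(R_prev / T_hp) * C_hp
ceil(4 / 21) = ceil(0.1905) = 1
Interference = 1 * 1 = 1
R_next = 4 + 1 = 5

5


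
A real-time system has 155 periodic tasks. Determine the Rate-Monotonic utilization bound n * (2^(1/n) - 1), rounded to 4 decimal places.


Compute 2^(1/155) = 1.0044819312
Subtract 1: 1.0044819312 - 1 = 0.0044819312
Multiply by n: 155 * 0.0044819312 = 0.6946993360
Round to 4 dp: 0.6947

0.6947


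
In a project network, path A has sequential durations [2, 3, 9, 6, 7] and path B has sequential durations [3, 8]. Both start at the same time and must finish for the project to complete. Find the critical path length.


Path A total = 2 + 3 + 9 + 6 + 7 = 27
Path B total = 3 + 8 = 11
Critical path = longest path = max(27, 11) = 27

27


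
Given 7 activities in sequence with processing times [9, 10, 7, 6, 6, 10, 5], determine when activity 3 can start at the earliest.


Activity 3 starts after activities 1 through 2 complete.
Predecessor durations: [9, 10]
ES = 9 + 10 = 19

19


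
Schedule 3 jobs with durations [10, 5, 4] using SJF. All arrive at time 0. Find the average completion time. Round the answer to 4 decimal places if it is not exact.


SJF order (ascending): [4, 5, 10]
Completion times:
  Job 1: burst=4, C=4
  Job 2: burst=5, C=9
  Job 3: burst=10, C=19
Average completion = 32/3 = 10.6667

10.6667


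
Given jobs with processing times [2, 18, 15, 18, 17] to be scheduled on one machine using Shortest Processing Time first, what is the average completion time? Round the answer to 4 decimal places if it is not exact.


Sort jobs by processing time (SPT order): [2, 15, 17, 18, 18]
Compute completion times sequentially:
  Job 1: processing = 2, completes at 2
  Job 2: processing = 15, completes at 17
  Job 3: processing = 17, completes at 34
  Job 4: processing = 18, completes at 52
  Job 5: processing = 18, completes at 70
Sum of completion times = 175
Average completion time = 175/5 = 35.0

35.0


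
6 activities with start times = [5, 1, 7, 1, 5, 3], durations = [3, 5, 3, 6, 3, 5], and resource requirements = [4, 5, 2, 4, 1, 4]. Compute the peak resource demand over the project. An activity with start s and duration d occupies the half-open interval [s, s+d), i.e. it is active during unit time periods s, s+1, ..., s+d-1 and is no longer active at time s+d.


Each activity i is active on [start_i, start_i + duration_i).
Compute total resource usage per time slot:
  t=0: active resources = [], total = 0
  t=1: active resources = [5, 4], total = 9
  t=2: active resources = [5, 4], total = 9
  t=3: active resources = [5, 4, 4], total = 13
  t=4: active resources = [5, 4, 4], total = 13
  t=5: active resources = [4, 5, 4, 1, 4], total = 18
  t=6: active resources = [4, 4, 1, 4], total = 13
  t=7: active resources = [4, 2, 1, 4], total = 11
  t=8: active resources = [2], total = 2
  t=9: active resources = [2], total = 2
Peak resource demand = 18

18


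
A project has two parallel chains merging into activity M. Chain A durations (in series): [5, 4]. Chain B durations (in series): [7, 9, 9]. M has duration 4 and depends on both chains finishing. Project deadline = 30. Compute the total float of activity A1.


Forward pass: ES(A1) = sum of predecessors on chain A = 0
EF = ES + duration = 0 + 5 = 5
Backward pass: LF(M) = deadline = 30; LS(M) = 30 - 4 = 26
LF(A1) = LS(M) - sum(successors on chain A) = 26 - 4 = 22
LS = LF - duration = 22 - 5 = 17
Total float = LS - ES = 17 - 0 = 17

17


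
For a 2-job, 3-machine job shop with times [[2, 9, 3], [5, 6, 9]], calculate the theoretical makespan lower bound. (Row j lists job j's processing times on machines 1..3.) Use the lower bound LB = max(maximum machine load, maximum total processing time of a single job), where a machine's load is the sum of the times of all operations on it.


Machine loads:
  Machine 1: 2 + 5 = 7
  Machine 2: 9 + 6 = 15
  Machine 3: 3 + 9 = 12
Max machine load = 15
Job totals:
  Job 1: 14
  Job 2: 20
Max job total = 20
Lower bound = max(15, 20) = 20

20


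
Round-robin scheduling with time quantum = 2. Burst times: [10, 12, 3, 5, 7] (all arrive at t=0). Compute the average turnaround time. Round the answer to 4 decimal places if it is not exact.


Time quantum = 2
Execution trace:
  J1 runs 2 units, time = 2
  J2 runs 2 units, time = 4
  J3 runs 2 units, time = 6
  J4 runs 2 units, time = 8
  J5 runs 2 units, time = 10
  J1 runs 2 units, time = 12
  J2 runs 2 units, time = 14
  J3 runs 1 units, time = 15
  J4 runs 2 units, time = 17
  J5 runs 2 units, time = 19
  J1 runs 2 units, time = 21
  J2 runs 2 units, time = 23
  J4 runs 1 units, time = 24
  J5 runs 2 units, time = 26
  J1 runs 2 units, time = 28
  J2 runs 2 units, time = 30
  J5 runs 1 units, time = 31
  J1 runs 2 units, time = 33
  J2 runs 2 units, time = 35
  J2 runs 2 units, time = 37
Finish times: [33, 37, 15, 24, 31]
Average turnaround = 140/5 = 28.0

28.0


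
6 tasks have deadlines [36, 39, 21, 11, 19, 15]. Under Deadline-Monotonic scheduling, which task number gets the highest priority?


Sort tasks by relative deadline (ascending):
  Task 4: deadline = 11
  Task 6: deadline = 15
  Task 5: deadline = 19
  Task 3: deadline = 21
  Task 1: deadline = 36
  Task 2: deadline = 39
Priority order (highest first): [4, 6, 5, 3, 1, 2]
Highest priority task = 4

4


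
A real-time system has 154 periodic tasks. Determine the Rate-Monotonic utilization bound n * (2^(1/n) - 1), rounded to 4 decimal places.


Compute 2^(1/154) = 1.0045111002
Subtract 1: 1.0045111002 - 1 = 0.0045111002
Multiply by n: 154 * 0.0045111002 = 0.6947094308
Round to 4 dp: 0.6947

0.6947


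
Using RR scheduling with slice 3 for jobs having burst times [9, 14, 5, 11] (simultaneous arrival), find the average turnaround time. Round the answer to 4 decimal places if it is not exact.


Time quantum = 3
Execution trace:
  J1 runs 3 units, time = 3
  J2 runs 3 units, time = 6
  J3 runs 3 units, time = 9
  J4 runs 3 units, time = 12
  J1 runs 3 units, time = 15
  J2 runs 3 units, time = 18
  J3 runs 2 units, time = 20
  J4 runs 3 units, time = 23
  J1 runs 3 units, time = 26
  J2 runs 3 units, time = 29
  J4 runs 3 units, time = 32
  J2 runs 3 units, time = 35
  J4 runs 2 units, time = 37
  J2 runs 2 units, time = 39
Finish times: [26, 39, 20, 37]
Average turnaround = 122/4 = 30.5

30.5


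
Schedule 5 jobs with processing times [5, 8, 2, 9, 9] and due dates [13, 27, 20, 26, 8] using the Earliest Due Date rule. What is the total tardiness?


Sort by due date (EDD order): [(9, 8), (5, 13), (2, 20), (9, 26), (8, 27)]
Compute completion times and tardiness:
  Job 1: p=9, d=8, C=9, tardiness=max(0,9-8)=1
  Job 2: p=5, d=13, C=14, tardiness=max(0,14-13)=1
  Job 3: p=2, d=20, C=16, tardiness=max(0,16-20)=0
  Job 4: p=9, d=26, C=25, tardiness=max(0,25-26)=0
  Job 5: p=8, d=27, C=33, tardiness=max(0,33-27)=6
Total tardiness = 8

8


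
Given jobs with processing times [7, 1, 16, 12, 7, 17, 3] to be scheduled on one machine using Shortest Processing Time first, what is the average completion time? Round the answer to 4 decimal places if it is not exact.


Sort jobs by processing time (SPT order): [1, 3, 7, 7, 12, 16, 17]
Compute completion times sequentially:
  Job 1: processing = 1, completes at 1
  Job 2: processing = 3, completes at 4
  Job 3: processing = 7, completes at 11
  Job 4: processing = 7, completes at 18
  Job 5: processing = 12, completes at 30
  Job 6: processing = 16, completes at 46
  Job 7: processing = 17, completes at 63
Sum of completion times = 173
Average completion time = 173/7 = 24.7143

24.7143


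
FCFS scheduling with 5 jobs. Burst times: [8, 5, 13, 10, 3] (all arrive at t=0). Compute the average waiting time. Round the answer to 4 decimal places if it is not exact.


FCFS order (as given): [8, 5, 13, 10, 3]
Waiting times:
  Job 1: wait = 0
  Job 2: wait = 8
  Job 3: wait = 13
  Job 4: wait = 26
  Job 5: wait = 36
Sum of waiting times = 83
Average waiting time = 83/5 = 16.6

16.6


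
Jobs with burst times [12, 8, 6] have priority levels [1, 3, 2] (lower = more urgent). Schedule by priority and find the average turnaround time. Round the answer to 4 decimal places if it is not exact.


Sort by priority (ascending = highest first):
Order: [(1, 12), (2, 6), (3, 8)]
Completion times:
  Priority 1, burst=12, C=12
  Priority 2, burst=6, C=18
  Priority 3, burst=8, C=26
Average turnaround = 56/3 = 18.6667

18.6667


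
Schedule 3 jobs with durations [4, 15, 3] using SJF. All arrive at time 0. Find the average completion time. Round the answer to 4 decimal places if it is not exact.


SJF order (ascending): [3, 4, 15]
Completion times:
  Job 1: burst=3, C=3
  Job 2: burst=4, C=7
  Job 3: burst=15, C=22
Average completion = 32/3 = 10.6667

10.6667


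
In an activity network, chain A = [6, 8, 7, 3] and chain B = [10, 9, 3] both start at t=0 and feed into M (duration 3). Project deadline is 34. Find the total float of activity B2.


Forward pass: ES(B2) = sum of predecessors on chain B = 10
EF = ES + duration = 10 + 9 = 19
Backward pass: LF(M) = deadline = 34; LS(M) = 34 - 3 = 31
LF(B2) = LS(M) - sum(successors on chain B) = 31 - 3 = 28
LS = LF - duration = 28 - 9 = 19
Total float = LS - ES = 19 - 10 = 9

9


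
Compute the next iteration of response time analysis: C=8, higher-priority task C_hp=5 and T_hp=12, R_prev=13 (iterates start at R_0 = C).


R_next = C + ceil(R_prev / T_hp) * C_hp
ceil(13 / 12) = ceil(1.0833) = 2
Interference = 2 * 5 = 10
R_next = 8 + 10 = 18

18


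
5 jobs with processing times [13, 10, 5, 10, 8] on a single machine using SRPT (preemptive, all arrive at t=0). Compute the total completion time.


Since all jobs arrive at t=0, SRPT equals SPT ordering.
SPT order: [5, 8, 10, 10, 13]
Completion times:
  Job 1: p=5, C=5
  Job 2: p=8, C=13
  Job 3: p=10, C=23
  Job 4: p=10, C=33
  Job 5: p=13, C=46
Total completion time = 5 + 13 + 23 + 33 + 46 = 120

120


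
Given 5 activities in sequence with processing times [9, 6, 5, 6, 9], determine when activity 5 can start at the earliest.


Activity 5 starts after activities 1 through 4 complete.
Predecessor durations: [9, 6, 5, 6]
ES = 9 + 6 + 5 + 6 = 26

26


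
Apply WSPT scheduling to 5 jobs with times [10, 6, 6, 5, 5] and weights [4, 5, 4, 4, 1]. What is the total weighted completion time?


Compute p/w ratios and sort ascending (WSPT): [(6, 5), (5, 4), (6, 4), (10, 4), (5, 1)]
Compute weighted completion times:
  Job (p=6,w=5): C=6, w*C=5*6=30
  Job (p=5,w=4): C=11, w*C=4*11=44
  Job (p=6,w=4): C=17, w*C=4*17=68
  Job (p=10,w=4): C=27, w*C=4*27=108
  Job (p=5,w=1): C=32, w*C=1*32=32
Total weighted completion time = 282

282


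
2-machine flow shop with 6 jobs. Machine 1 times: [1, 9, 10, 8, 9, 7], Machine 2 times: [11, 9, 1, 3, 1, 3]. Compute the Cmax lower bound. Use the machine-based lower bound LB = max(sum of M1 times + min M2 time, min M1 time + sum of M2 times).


LB1 = sum(M1 times) + min(M2 times) = 44 + 1 = 45
LB2 = min(M1 times) + sum(M2 times) = 1 + 28 = 29
Lower bound = max(LB1, LB2) = max(45, 29) = 45

45


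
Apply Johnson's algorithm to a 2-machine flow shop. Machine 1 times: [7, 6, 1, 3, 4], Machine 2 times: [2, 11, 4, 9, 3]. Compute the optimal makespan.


Apply Johnson's rule:
  Group 1 (a <= b): [(3, 1, 4), (4, 3, 9), (2, 6, 11)]
  Group 2 (a > b): [(5, 4, 3), (1, 7, 2)]
Optimal job order: [3, 4, 2, 5, 1]
Schedule:
  Job 3: M1 done at 1, M2 done at 5
  Job 4: M1 done at 4, M2 done at 14
  Job 2: M1 done at 10, M2 done at 25
  Job 5: M1 done at 14, M2 done at 28
  Job 1: M1 done at 21, M2 done at 30
Makespan = 30

30


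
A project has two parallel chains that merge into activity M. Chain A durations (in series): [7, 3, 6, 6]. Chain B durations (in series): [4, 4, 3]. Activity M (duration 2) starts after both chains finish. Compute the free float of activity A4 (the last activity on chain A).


ES(A4) = sum of predecessors on chain A = 16
EF(A4) = ES + duration = 16 + 6 = 22
Successor of A4 is M. ES(M) = max(sum(A), sum(B)) = max(22, 11) = 22
Free float = ES(successor) - EF(current) = 22 - 22 = 0

0


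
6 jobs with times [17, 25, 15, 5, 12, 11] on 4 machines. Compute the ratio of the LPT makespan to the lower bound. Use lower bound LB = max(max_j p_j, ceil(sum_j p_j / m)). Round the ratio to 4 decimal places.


LPT order: [25, 17, 15, 12, 11, 5]
Machine loads after assignment: [25, 17, 20, 23]
LPT makespan = 25
Lower bound = max(max_job, ceil(total/4)) = max(25, 22) = 25
Ratio = 25 / 25 = 1.0

1.0


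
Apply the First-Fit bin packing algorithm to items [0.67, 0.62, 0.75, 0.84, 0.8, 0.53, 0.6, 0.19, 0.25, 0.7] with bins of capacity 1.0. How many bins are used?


Place items sequentially using First-Fit:
  Item 0.67 -> new Bin 1
  Item 0.62 -> new Bin 2
  Item 0.75 -> new Bin 3
  Item 0.84 -> new Bin 4
  Item 0.8 -> new Bin 5
  Item 0.53 -> new Bin 6
  Item 0.6 -> new Bin 7
  Item 0.19 -> Bin 1 (now 0.86)
  Item 0.25 -> Bin 2 (now 0.87)
  Item 0.7 -> new Bin 8
Total bins used = 8

8


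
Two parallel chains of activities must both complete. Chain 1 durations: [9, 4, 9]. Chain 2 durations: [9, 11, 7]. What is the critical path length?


Path A total = 9 + 4 + 9 = 22
Path B total = 9 + 11 + 7 = 27
Critical path = longest path = max(22, 27) = 27

27


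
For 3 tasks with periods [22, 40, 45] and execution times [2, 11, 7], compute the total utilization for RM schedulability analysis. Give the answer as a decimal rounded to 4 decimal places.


Compute individual utilizations (exact fractions):
  Task 1: C/T = 2/22 = 1/11 (approx. 0.0909)
  Task 2: C/T = 11/40 (approx. 0.275)
  Task 3: C/T = 7/45 (approx. 0.1556)
Total utilization U = 1/11 + 11/40 + 7/45 = 413/792
Rounded to 4 decimal places: U = 0.5215
RM (Liu & Layland) bound for 3 tasks = 0.779763; compare with U = 413/792 (approx. 0.521465)
U <= bound, so schedulable by RM sufficient condition.

0.5215


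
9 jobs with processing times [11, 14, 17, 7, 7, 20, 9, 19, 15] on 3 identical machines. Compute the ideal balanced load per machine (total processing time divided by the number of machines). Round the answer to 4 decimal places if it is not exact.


Total processing time = 11 + 14 + 17 + 7 + 7 + 20 + 9 + 19 + 15 = 119
Number of machines = 3
Ideal balanced load = 119 / 3 = 39.6667

39.6667


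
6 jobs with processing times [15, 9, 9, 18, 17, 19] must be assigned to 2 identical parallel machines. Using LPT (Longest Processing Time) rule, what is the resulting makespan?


Sort jobs in decreasing order (LPT): [19, 18, 17, 15, 9, 9]
Assign each job to the least loaded machine:
  Machine 1: jobs [19, 15, 9], load = 43
  Machine 2: jobs [18, 17, 9], load = 44
Makespan = max load = 44

44


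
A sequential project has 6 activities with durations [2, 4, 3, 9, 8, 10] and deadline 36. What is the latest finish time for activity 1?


LF(activity 1) = deadline - sum of successor durations
Successors: activities 2 through 6 with durations [4, 3, 9, 8, 10]
Sum of successor durations = 34
LF = 36 - 34 = 2

2


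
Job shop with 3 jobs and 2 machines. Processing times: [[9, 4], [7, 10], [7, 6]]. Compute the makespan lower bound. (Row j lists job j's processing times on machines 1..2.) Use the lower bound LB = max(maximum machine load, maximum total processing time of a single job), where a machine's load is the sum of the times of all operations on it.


Machine loads:
  Machine 1: 9 + 7 + 7 = 23
  Machine 2: 4 + 10 + 6 = 20
Max machine load = 23
Job totals:
  Job 1: 13
  Job 2: 17
  Job 3: 13
Max job total = 17
Lower bound = max(23, 17) = 23

23


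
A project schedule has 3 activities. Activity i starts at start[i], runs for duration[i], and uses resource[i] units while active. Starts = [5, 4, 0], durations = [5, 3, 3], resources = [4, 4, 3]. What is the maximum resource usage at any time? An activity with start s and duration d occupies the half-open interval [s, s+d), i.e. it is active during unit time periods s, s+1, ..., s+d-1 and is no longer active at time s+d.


Each activity i is active on [start_i, start_i + duration_i).
Compute total resource usage per time slot:
  t=0: active resources = [3], total = 3
  t=1: active resources = [3], total = 3
  t=2: active resources = [3], total = 3
  t=3: active resources = [], total = 0
  t=4: active resources = [4], total = 4
  t=5: active resources = [4, 4], total = 8
  t=6: active resources = [4, 4], total = 8
  t=7: active resources = [4], total = 4
  t=8: active resources = [4], total = 4
  t=9: active resources = [4], total = 4
Peak resource demand = 8

8


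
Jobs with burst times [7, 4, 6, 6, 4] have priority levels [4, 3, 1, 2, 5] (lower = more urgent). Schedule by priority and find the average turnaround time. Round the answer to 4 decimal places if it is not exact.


Sort by priority (ascending = highest first):
Order: [(1, 6), (2, 6), (3, 4), (4, 7), (5, 4)]
Completion times:
  Priority 1, burst=6, C=6
  Priority 2, burst=6, C=12
  Priority 3, burst=4, C=16
  Priority 4, burst=7, C=23
  Priority 5, burst=4, C=27
Average turnaround = 84/5 = 16.8

16.8


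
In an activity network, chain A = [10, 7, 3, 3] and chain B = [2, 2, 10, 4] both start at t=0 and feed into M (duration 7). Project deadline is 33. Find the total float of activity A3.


Forward pass: ES(A3) = sum of predecessors on chain A = 17
EF = ES + duration = 17 + 3 = 20
Backward pass: LF(M) = deadline = 33; LS(M) = 33 - 7 = 26
LF(A3) = LS(M) - sum(successors on chain A) = 26 - 3 = 23
LS = LF - duration = 23 - 3 = 20
Total float = LS - ES = 20 - 17 = 3

3


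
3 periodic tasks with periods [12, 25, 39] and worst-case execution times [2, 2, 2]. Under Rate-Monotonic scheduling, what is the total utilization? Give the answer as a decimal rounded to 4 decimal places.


Compute individual utilizations (exact fractions):
  Task 1: C/T = 2/12 = 1/6 (approx. 0.1667)
  Task 2: C/T = 2/25 (approx. 0.08)
  Task 3: C/T = 2/39 (approx. 0.0513)
Total utilization U = 1/6 + 2/25 + 2/39 = 581/1950
Rounded to 4 decimal places: U = 0.2979
RM (Liu & Layland) bound for 3 tasks = 0.779763; compare with U = 581/1950 (approx. 0.297949)
U <= bound, so schedulable by RM sufficient condition.

0.2979


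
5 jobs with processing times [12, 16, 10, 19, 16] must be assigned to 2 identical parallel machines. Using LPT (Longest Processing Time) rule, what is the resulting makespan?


Sort jobs in decreasing order (LPT): [19, 16, 16, 12, 10]
Assign each job to the least loaded machine:
  Machine 1: jobs [19, 12, 10], load = 41
  Machine 2: jobs [16, 16], load = 32
Makespan = max load = 41

41


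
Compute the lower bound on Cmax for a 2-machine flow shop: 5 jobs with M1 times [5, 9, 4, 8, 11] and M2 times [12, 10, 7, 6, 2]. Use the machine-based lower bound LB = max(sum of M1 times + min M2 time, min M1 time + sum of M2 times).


LB1 = sum(M1 times) + min(M2 times) = 37 + 2 = 39
LB2 = min(M1 times) + sum(M2 times) = 4 + 37 = 41
Lower bound = max(LB1, LB2) = max(39, 41) = 41

41


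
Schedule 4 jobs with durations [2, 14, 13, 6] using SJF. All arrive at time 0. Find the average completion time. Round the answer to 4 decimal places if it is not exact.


SJF order (ascending): [2, 6, 13, 14]
Completion times:
  Job 1: burst=2, C=2
  Job 2: burst=6, C=8
  Job 3: burst=13, C=21
  Job 4: burst=14, C=35
Average completion = 66/4 = 16.5

16.5


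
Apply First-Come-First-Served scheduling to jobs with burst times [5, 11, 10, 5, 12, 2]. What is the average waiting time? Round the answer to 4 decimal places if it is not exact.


FCFS order (as given): [5, 11, 10, 5, 12, 2]
Waiting times:
  Job 1: wait = 0
  Job 2: wait = 5
  Job 3: wait = 16
  Job 4: wait = 26
  Job 5: wait = 31
  Job 6: wait = 43
Sum of waiting times = 121
Average waiting time = 121/6 = 20.1667

20.1667


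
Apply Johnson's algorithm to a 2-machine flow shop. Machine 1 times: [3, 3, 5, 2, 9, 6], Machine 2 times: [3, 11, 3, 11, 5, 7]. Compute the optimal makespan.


Apply Johnson's rule:
  Group 1 (a <= b): [(4, 2, 11), (1, 3, 3), (2, 3, 11), (6, 6, 7)]
  Group 2 (a > b): [(5, 9, 5), (3, 5, 3)]
Optimal job order: [4, 1, 2, 6, 5, 3]
Schedule:
  Job 4: M1 done at 2, M2 done at 13
  Job 1: M1 done at 5, M2 done at 16
  Job 2: M1 done at 8, M2 done at 27
  Job 6: M1 done at 14, M2 done at 34
  Job 5: M1 done at 23, M2 done at 39
  Job 3: M1 done at 28, M2 done at 42
Makespan = 42

42


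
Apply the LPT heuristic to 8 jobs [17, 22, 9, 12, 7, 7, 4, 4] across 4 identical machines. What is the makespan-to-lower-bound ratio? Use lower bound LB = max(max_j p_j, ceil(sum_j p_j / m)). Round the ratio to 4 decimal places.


LPT order: [22, 17, 12, 9, 7, 7, 4, 4]
Machine loads after assignment: [22, 21, 19, 20]
LPT makespan = 22
Lower bound = max(max_job, ceil(total/4)) = max(22, 21) = 22
Ratio = 22 / 22 = 1.0

1.0


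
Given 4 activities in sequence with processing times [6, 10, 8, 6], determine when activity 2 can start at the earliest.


Activity 2 starts after activities 1 through 1 complete.
Predecessor durations: [6]
ES = 6 = 6

6


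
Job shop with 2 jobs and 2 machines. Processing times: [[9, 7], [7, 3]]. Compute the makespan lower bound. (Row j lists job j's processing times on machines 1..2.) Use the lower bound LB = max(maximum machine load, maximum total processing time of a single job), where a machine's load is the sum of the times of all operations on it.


Machine loads:
  Machine 1: 9 + 7 = 16
  Machine 2: 7 + 3 = 10
Max machine load = 16
Job totals:
  Job 1: 16
  Job 2: 10
Max job total = 16
Lower bound = max(16, 16) = 16

16


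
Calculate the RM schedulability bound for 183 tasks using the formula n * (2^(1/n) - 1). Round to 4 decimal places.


Compute 2^(1/183) = 1.0037948719
Subtract 1: 1.0037948719 - 1 = 0.0037948719
Multiply by n: 183 * 0.0037948719 = 0.6944615577
Round to 4 dp: 0.6945

0.6945


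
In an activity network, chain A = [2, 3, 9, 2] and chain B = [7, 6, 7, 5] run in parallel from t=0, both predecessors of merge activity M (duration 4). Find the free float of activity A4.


ES(A4) = sum of predecessors on chain A = 14
EF(A4) = ES + duration = 14 + 2 = 16
Successor of A4 is M. ES(M) = max(sum(A), sum(B)) = max(16, 25) = 25
Free float = ES(successor) - EF(current) = 25 - 16 = 9

9


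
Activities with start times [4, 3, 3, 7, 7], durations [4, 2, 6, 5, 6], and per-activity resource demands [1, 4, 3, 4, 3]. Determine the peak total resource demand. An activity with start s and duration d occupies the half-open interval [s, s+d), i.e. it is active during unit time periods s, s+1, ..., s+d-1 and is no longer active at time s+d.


Each activity i is active on [start_i, start_i + duration_i).
Compute total resource usage per time slot:
  t=0: active resources = [], total = 0
  t=1: active resources = [], total = 0
  t=2: active resources = [], total = 0
  t=3: active resources = [4, 3], total = 7
  t=4: active resources = [1, 4, 3], total = 8
  t=5: active resources = [1, 3], total = 4
  t=6: active resources = [1, 3], total = 4
  t=7: active resources = [1, 3, 4, 3], total = 11
  t=8: active resources = [3, 4, 3], total = 10
  t=9: active resources = [4, 3], total = 7
  t=10: active resources = [4, 3], total = 7
  t=11: active resources = [4, 3], total = 7
  t=12: active resources = [3], total = 3
Peak resource demand = 11

11


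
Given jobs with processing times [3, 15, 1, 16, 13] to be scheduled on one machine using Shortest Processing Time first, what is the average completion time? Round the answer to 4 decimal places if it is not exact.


Sort jobs by processing time (SPT order): [1, 3, 13, 15, 16]
Compute completion times sequentially:
  Job 1: processing = 1, completes at 1
  Job 2: processing = 3, completes at 4
  Job 3: processing = 13, completes at 17
  Job 4: processing = 15, completes at 32
  Job 5: processing = 16, completes at 48
Sum of completion times = 102
Average completion time = 102/5 = 20.4

20.4


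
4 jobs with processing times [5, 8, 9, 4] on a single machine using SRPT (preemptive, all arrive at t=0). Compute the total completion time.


Since all jobs arrive at t=0, SRPT equals SPT ordering.
SPT order: [4, 5, 8, 9]
Completion times:
  Job 1: p=4, C=4
  Job 2: p=5, C=9
  Job 3: p=8, C=17
  Job 4: p=9, C=26
Total completion time = 4 + 9 + 17 + 26 = 56

56


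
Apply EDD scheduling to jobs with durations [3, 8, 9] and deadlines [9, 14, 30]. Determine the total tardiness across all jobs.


Sort by due date (EDD order): [(3, 9), (8, 14), (9, 30)]
Compute completion times and tardiness:
  Job 1: p=3, d=9, C=3, tardiness=max(0,3-9)=0
  Job 2: p=8, d=14, C=11, tardiness=max(0,11-14)=0
  Job 3: p=9, d=30, C=20, tardiness=max(0,20-30)=0
Total tardiness = 0

0


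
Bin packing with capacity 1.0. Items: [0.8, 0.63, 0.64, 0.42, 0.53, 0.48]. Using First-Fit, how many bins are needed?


Place items sequentially using First-Fit:
  Item 0.8 -> new Bin 1
  Item 0.63 -> new Bin 2
  Item 0.64 -> new Bin 3
  Item 0.42 -> new Bin 4
  Item 0.53 -> Bin 4 (now 0.95)
  Item 0.48 -> new Bin 5
Total bins used = 5

5


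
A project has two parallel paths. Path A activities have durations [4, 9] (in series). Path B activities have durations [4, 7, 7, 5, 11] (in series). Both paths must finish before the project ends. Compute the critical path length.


Path A total = 4 + 9 = 13
Path B total = 4 + 7 + 7 + 5 + 11 = 34
Critical path = longest path = max(13, 34) = 34

34


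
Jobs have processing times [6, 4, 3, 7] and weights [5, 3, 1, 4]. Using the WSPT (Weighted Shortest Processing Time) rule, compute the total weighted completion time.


Compute p/w ratios and sort ascending (WSPT): [(6, 5), (4, 3), (7, 4), (3, 1)]
Compute weighted completion times:
  Job (p=6,w=5): C=6, w*C=5*6=30
  Job (p=4,w=3): C=10, w*C=3*10=30
  Job (p=7,w=4): C=17, w*C=4*17=68
  Job (p=3,w=1): C=20, w*C=1*20=20
Total weighted completion time = 148

148


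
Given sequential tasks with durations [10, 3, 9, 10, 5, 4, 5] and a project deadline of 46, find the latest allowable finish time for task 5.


LF(activity 5) = deadline - sum of successor durations
Successors: activities 6 through 7 with durations [4, 5]
Sum of successor durations = 9
LF = 46 - 9 = 37

37


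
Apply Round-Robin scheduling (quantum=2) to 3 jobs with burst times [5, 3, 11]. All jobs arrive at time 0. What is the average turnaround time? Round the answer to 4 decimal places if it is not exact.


Time quantum = 2
Execution trace:
  J1 runs 2 units, time = 2
  J2 runs 2 units, time = 4
  J3 runs 2 units, time = 6
  J1 runs 2 units, time = 8
  J2 runs 1 units, time = 9
  J3 runs 2 units, time = 11
  J1 runs 1 units, time = 12
  J3 runs 2 units, time = 14
  J3 runs 2 units, time = 16
  J3 runs 2 units, time = 18
  J3 runs 1 units, time = 19
Finish times: [12, 9, 19]
Average turnaround = 40/3 = 13.3333

13.3333


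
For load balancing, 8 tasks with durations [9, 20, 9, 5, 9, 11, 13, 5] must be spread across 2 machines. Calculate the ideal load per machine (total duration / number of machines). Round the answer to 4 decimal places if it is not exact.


Total processing time = 9 + 20 + 9 + 5 + 9 + 11 + 13 + 5 = 81
Number of machines = 2
Ideal balanced load = 81 / 2 = 40.5

40.5


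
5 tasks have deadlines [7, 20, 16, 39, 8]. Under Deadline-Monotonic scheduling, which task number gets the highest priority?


Sort tasks by relative deadline (ascending):
  Task 1: deadline = 7
  Task 5: deadline = 8
  Task 3: deadline = 16
  Task 2: deadline = 20
  Task 4: deadline = 39
Priority order (highest first): [1, 5, 3, 2, 4]
Highest priority task = 1

1


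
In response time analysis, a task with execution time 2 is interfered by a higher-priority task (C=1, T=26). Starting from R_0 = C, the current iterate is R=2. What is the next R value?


R_next = C + ceil(R_prev / T_hp) * C_hp
ceil(2 / 26) = ceil(0.0769) = 1
Interference = 1 * 1 = 1
R_next = 2 + 1 = 3

3


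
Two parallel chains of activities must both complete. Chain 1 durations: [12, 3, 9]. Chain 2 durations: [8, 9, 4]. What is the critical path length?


Path A total = 12 + 3 + 9 = 24
Path B total = 8 + 9 + 4 = 21
Critical path = longest path = max(24, 21) = 24

24


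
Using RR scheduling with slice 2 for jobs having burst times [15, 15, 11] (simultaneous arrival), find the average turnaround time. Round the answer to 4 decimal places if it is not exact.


Time quantum = 2
Execution trace:
  J1 runs 2 units, time = 2
  J2 runs 2 units, time = 4
  J3 runs 2 units, time = 6
  J1 runs 2 units, time = 8
  J2 runs 2 units, time = 10
  J3 runs 2 units, time = 12
  J1 runs 2 units, time = 14
  J2 runs 2 units, time = 16
  J3 runs 2 units, time = 18
  J1 runs 2 units, time = 20
  J2 runs 2 units, time = 22
  J3 runs 2 units, time = 24
  J1 runs 2 units, time = 26
  J2 runs 2 units, time = 28
  J3 runs 2 units, time = 30
  J1 runs 2 units, time = 32
  J2 runs 2 units, time = 34
  J3 runs 1 units, time = 35
  J1 runs 2 units, time = 37
  J2 runs 2 units, time = 39
  J1 runs 1 units, time = 40
  J2 runs 1 units, time = 41
Finish times: [40, 41, 35]
Average turnaround = 116/3 = 38.6667

38.6667


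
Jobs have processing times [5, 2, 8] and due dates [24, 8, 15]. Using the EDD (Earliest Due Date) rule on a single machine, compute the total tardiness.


Sort by due date (EDD order): [(2, 8), (8, 15), (5, 24)]
Compute completion times and tardiness:
  Job 1: p=2, d=8, C=2, tardiness=max(0,2-8)=0
  Job 2: p=8, d=15, C=10, tardiness=max(0,10-15)=0
  Job 3: p=5, d=24, C=15, tardiness=max(0,15-24)=0
Total tardiness = 0

0


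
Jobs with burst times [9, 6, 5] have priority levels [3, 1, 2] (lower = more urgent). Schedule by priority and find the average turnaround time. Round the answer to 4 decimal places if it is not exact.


Sort by priority (ascending = highest first):
Order: [(1, 6), (2, 5), (3, 9)]
Completion times:
  Priority 1, burst=6, C=6
  Priority 2, burst=5, C=11
  Priority 3, burst=9, C=20
Average turnaround = 37/3 = 12.3333

12.3333


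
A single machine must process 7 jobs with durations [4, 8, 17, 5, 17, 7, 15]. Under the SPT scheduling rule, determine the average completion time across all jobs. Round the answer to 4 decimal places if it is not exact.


Sort jobs by processing time (SPT order): [4, 5, 7, 8, 15, 17, 17]
Compute completion times sequentially:
  Job 1: processing = 4, completes at 4
  Job 2: processing = 5, completes at 9
  Job 3: processing = 7, completes at 16
  Job 4: processing = 8, completes at 24
  Job 5: processing = 15, completes at 39
  Job 6: processing = 17, completes at 56
  Job 7: processing = 17, completes at 73
Sum of completion times = 221
Average completion time = 221/7 = 31.5714

31.5714


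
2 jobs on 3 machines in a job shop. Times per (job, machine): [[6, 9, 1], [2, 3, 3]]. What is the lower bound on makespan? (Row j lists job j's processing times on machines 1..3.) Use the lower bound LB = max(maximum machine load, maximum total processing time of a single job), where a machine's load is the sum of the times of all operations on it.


Machine loads:
  Machine 1: 6 + 2 = 8
  Machine 2: 9 + 3 = 12
  Machine 3: 1 + 3 = 4
Max machine load = 12
Job totals:
  Job 1: 16
  Job 2: 8
Max job total = 16
Lower bound = max(12, 16) = 16

16


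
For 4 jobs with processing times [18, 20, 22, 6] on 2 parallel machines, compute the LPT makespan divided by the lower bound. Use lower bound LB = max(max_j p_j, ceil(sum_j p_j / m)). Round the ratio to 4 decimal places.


LPT order: [22, 20, 18, 6]
Machine loads after assignment: [28, 38]
LPT makespan = 38
Lower bound = max(max_job, ceil(total/2)) = max(22, 33) = 33
Ratio = 38 / 33 = 1.1515

1.1515


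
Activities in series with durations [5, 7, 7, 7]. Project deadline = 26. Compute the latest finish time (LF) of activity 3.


LF(activity 3) = deadline - sum of successor durations
Successors: activities 4 through 4 with durations [7]
Sum of successor durations = 7
LF = 26 - 7 = 19

19


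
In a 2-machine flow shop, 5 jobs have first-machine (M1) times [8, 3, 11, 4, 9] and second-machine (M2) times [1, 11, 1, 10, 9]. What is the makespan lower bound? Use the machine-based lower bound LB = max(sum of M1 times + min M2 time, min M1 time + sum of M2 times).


LB1 = sum(M1 times) + min(M2 times) = 35 + 1 = 36
LB2 = min(M1 times) + sum(M2 times) = 3 + 32 = 35
Lower bound = max(LB1, LB2) = max(36, 35) = 36

36


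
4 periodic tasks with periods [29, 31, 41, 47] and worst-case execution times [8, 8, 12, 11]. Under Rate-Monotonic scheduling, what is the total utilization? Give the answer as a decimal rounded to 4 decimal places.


Compute individual utilizations (exact fractions):
  Task 1: C/T = 8/29 (approx. 0.2759)
  Task 2: C/T = 8/31 (approx. 0.2581)
  Task 3: C/T = 12/41 (approx. 0.2927)
  Task 4: C/T = 11/47 (approx. 0.234)
Total utilization U = 8/29 + 8/31 + 12/41 + 11/47 = 1837445/1732373
Rounded to 4 decimal places: U = 1.0607
RM (Liu & Layland) bound for 4 tasks = 0.756828; compare with U = 1837445/1732373 (approx. 1.060652)
U > 1, so the task set is not schedulable (processor overloaded).

1.0607


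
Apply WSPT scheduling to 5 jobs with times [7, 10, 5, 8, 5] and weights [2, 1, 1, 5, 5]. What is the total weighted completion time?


Compute p/w ratios and sort ascending (WSPT): [(5, 5), (8, 5), (7, 2), (5, 1), (10, 1)]
Compute weighted completion times:
  Job (p=5,w=5): C=5, w*C=5*5=25
  Job (p=8,w=5): C=13, w*C=5*13=65
  Job (p=7,w=2): C=20, w*C=2*20=40
  Job (p=5,w=1): C=25, w*C=1*25=25
  Job (p=10,w=1): C=35, w*C=1*35=35
Total weighted completion time = 190

190


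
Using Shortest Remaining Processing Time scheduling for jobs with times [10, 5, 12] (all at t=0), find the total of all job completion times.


Since all jobs arrive at t=0, SRPT equals SPT ordering.
SPT order: [5, 10, 12]
Completion times:
  Job 1: p=5, C=5
  Job 2: p=10, C=15
  Job 3: p=12, C=27
Total completion time = 5 + 15 + 27 = 47

47


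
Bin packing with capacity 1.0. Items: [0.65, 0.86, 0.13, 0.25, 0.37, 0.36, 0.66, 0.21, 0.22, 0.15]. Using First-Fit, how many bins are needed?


Place items sequentially using First-Fit:
  Item 0.65 -> new Bin 1
  Item 0.86 -> new Bin 2
  Item 0.13 -> Bin 1 (now 0.78)
  Item 0.25 -> new Bin 3
  Item 0.37 -> Bin 3 (now 0.62)
  Item 0.36 -> Bin 3 (now 0.98)
  Item 0.66 -> new Bin 4
  Item 0.21 -> Bin 1 (now 0.99)
  Item 0.22 -> Bin 4 (now 0.88)
  Item 0.15 -> new Bin 5
Total bins used = 5

5


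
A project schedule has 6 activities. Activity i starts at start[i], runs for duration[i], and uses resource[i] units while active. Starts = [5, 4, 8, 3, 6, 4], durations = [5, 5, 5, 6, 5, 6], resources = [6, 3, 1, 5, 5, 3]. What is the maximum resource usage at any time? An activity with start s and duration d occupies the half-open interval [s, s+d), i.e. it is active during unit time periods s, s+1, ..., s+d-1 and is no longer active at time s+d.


Each activity i is active on [start_i, start_i + duration_i).
Compute total resource usage per time slot:
  t=0: active resources = [], total = 0
  t=1: active resources = [], total = 0
  t=2: active resources = [], total = 0
  t=3: active resources = [5], total = 5
  t=4: active resources = [3, 5, 3], total = 11
  t=5: active resources = [6, 3, 5, 3], total = 17
  t=6: active resources = [6, 3, 5, 5, 3], total = 22
  t=7: active resources = [6, 3, 5, 5, 3], total = 22
  t=8: active resources = [6, 3, 1, 5, 5, 3], total = 23
  t=9: active resources = [6, 1, 5, 3], total = 15
  t=10: active resources = [1, 5], total = 6
  t=11: active resources = [1], total = 1
  t=12: active resources = [1], total = 1
Peak resource demand = 23

23


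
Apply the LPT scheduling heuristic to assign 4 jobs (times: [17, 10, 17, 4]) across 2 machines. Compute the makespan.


Sort jobs in decreasing order (LPT): [17, 17, 10, 4]
Assign each job to the least loaded machine:
  Machine 1: jobs [17, 10], load = 27
  Machine 2: jobs [17, 4], load = 21
Makespan = max load = 27

27


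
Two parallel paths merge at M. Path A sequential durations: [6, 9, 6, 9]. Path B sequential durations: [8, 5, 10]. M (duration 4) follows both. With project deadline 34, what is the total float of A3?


Forward pass: ES(A3) = sum of predecessors on chain A = 15
EF = ES + duration = 15 + 6 = 21
Backward pass: LF(M) = deadline = 34; LS(M) = 34 - 4 = 30
LF(A3) = LS(M) - sum(successors on chain A) = 30 - 9 = 21
LS = LF - duration = 21 - 6 = 15
Total float = LS - ES = 15 - 15 = 0

0


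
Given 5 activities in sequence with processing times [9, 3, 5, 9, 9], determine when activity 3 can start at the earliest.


Activity 3 starts after activities 1 through 2 complete.
Predecessor durations: [9, 3]
ES = 9 + 3 = 12

12


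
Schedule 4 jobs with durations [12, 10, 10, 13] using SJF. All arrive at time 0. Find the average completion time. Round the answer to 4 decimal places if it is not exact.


SJF order (ascending): [10, 10, 12, 13]
Completion times:
  Job 1: burst=10, C=10
  Job 2: burst=10, C=20
  Job 3: burst=12, C=32
  Job 4: burst=13, C=45
Average completion = 107/4 = 26.75

26.75


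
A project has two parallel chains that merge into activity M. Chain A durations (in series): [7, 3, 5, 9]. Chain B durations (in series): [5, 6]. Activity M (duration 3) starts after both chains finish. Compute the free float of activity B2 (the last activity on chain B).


ES(B2) = sum of predecessors on chain B = 5
EF(B2) = ES + duration = 5 + 6 = 11
Successor of B2 is M. ES(M) = max(sum(A), sum(B)) = max(24, 11) = 24
Free float = ES(successor) - EF(current) = 24 - 11 = 13

13


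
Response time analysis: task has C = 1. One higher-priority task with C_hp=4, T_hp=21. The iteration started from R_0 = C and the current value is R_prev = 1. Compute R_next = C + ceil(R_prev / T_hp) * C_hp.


R_next = C + ceil(R_prev / T_hp) * C_hp
ceil(1 / 21) = ceil(0.0476) = 1
Interference = 1 * 4 = 4
R_next = 1 + 4 = 5

5


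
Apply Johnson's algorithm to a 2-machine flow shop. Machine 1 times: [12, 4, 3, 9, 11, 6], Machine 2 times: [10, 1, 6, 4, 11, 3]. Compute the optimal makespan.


Apply Johnson's rule:
  Group 1 (a <= b): [(3, 3, 6), (5, 11, 11)]
  Group 2 (a > b): [(1, 12, 10), (4, 9, 4), (6, 6, 3), (2, 4, 1)]
Optimal job order: [3, 5, 1, 4, 6, 2]
Schedule:
  Job 3: M1 done at 3, M2 done at 9
  Job 5: M1 done at 14, M2 done at 25
  Job 1: M1 done at 26, M2 done at 36
  Job 4: M1 done at 35, M2 done at 40
  Job 6: M1 done at 41, M2 done at 44
  Job 2: M1 done at 45, M2 done at 46
Makespan = 46

46


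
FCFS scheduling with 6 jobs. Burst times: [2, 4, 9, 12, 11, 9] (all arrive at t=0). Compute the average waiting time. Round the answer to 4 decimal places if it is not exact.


FCFS order (as given): [2, 4, 9, 12, 11, 9]
Waiting times:
  Job 1: wait = 0
  Job 2: wait = 2
  Job 3: wait = 6
  Job 4: wait = 15
  Job 5: wait = 27
  Job 6: wait = 38
Sum of waiting times = 88
Average waiting time = 88/6 = 14.6667

14.6667


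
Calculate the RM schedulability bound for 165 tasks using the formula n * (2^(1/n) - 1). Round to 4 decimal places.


Compute 2^(1/165) = 1.0042097281
Subtract 1: 1.0042097281 - 1 = 0.0042097281
Multiply by n: 165 * 0.0042097281 = 0.6946051365
Round to 4 dp: 0.6946

0.6946


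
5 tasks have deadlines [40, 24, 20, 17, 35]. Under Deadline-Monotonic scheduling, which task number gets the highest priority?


Sort tasks by relative deadline (ascending):
  Task 4: deadline = 17
  Task 3: deadline = 20
  Task 2: deadline = 24
  Task 5: deadline = 35
  Task 1: deadline = 40
Priority order (highest first): [4, 3, 2, 5, 1]
Highest priority task = 4

4
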